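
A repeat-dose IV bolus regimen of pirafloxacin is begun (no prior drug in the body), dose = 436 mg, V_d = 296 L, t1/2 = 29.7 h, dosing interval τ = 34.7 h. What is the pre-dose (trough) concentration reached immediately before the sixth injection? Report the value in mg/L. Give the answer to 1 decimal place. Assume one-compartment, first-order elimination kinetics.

C₀ per dose = Dose / Vd = 436 / 296 = 1.473 mg/L
k = ln2 / t½ = 0.693147 / 29.7 = 0.02334 h⁻¹
Fraction remaining after one interval: r = e^(−kτ) = e^(−0.02334 × 34.7) = 0.4449
Before dose 6, 5 doses have been given (aged 1τ, 2τ, 3τ, 4τ, 5τ).
C_trough = C₀ × (r + r² + … + r^5) = C₀ × r(1−r^5)/(1−r)
        = 1.473 × 0.4449 × (1 − 0.01743) / (1 − 0.4449) = 1.160 mg/L

1.2 mg/L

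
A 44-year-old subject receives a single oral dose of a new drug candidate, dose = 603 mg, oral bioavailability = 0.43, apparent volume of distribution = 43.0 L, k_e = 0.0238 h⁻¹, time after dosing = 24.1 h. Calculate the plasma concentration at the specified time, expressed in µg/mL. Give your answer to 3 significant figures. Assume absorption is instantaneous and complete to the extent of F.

Amount reaching circulation = F × Dose = 0.43 × 603.0 = 259.3 mg
C₀ = F·Dose / Vd = 259.3 / 43.0 = 6.030 mg/L
C = C₀ · e^(−k·t) = 6.030 × e^(−0.02380 × 24.1)
  = 6.030 × 0.5635 = 3.398 mg/L
(3.398 mg/L = 3.398 µg/mL)

3.40 µg/mL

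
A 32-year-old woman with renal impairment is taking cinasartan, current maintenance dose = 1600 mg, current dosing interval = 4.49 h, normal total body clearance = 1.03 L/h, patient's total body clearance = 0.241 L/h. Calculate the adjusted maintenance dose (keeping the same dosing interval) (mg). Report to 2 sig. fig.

To keep the same average steady-state level, dosing rate must scale with clearance.
CL ratio = 0.241 / 1.03 = 0.2340
New dose (same interval) = 1600 × 0.2340 = 374.4 mg

370 mg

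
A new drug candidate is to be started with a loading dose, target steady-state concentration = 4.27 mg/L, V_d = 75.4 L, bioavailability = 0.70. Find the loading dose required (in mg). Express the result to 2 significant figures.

460 mg

LD = Css × Vd / F = 4.27 × 75.4 / 0.70 = 459.9 mg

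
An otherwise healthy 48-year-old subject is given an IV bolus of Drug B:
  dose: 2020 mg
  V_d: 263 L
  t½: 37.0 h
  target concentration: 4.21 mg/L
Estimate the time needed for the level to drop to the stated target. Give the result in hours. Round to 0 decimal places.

32 h

C₀ = Dose / Vd = 2020 / 263 = 7.681 mg/L
k = ln2 / t½ = 0.693147 / 37.0 = 0.01873 h⁻¹
t = ln(C₀ / C) / k = ln(7.681 / 4.21) / 0.01873
  = ln(1.824) / 0.01873 = 0.6010 / 0.01873 = 32.09 h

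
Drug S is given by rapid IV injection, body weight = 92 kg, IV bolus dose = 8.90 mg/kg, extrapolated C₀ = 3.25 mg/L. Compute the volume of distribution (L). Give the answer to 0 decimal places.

Dose = 8.90 × 92 = 818.8 mg
Vd = Dose / C₀ = 818.8 / 3.25 = 251.9 L

252 L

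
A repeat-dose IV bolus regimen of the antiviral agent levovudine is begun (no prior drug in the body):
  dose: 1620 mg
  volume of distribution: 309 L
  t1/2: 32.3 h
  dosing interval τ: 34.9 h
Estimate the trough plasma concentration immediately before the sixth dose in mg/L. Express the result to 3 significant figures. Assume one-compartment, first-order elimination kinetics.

4.59 mg/L

C₀ per dose = Dose / Vd = 1620 / 309 = 5.243 mg/L
k = ln2 / t½ = 0.693147 / 32.3 = 0.02146 h⁻¹
Fraction remaining after one interval: r = e^(−kτ) = e^(−0.02146 × 34.9) = 0.4729
Before dose 6, 5 doses have been given (aged 1τ, 2τ, 3τ, 4τ, 5τ).
C_trough = C₀ × (r + r² + … + r^5) = C₀ × r(1−r^5)/(1−r)
        = 5.243 × 0.4729 × (1 − 0.02365) / (1 − 0.4729) = 4.593 mg/L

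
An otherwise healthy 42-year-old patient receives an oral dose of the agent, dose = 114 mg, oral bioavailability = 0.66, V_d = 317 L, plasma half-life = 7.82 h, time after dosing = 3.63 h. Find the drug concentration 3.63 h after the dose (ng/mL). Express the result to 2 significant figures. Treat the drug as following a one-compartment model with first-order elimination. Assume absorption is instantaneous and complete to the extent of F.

170 ng/mL

Amount reaching circulation = F × Dose = 0.66 × 114.0 = 75.24 mg
C₀ = F·Dose / Vd = 75.24 / 317 = 0.2374 mg/L
k = ln2 / t½ = 0.693147 / 7.82 = 0.08864 h⁻¹
C = C₀ · e^(−k·t) = 0.2374 × e^(−0.08864 × 3.63)
  = 0.2374 × 0.7249 = 0.1721 mg/L
Convert: 0.1721 mg/L × 1000 = 172.1 ng/mL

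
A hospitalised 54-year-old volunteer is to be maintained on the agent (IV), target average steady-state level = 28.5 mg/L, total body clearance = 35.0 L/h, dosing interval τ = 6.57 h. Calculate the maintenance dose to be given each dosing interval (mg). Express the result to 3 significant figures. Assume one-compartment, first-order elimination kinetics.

6550 mg

At steady state, Dose/τ = Css × CL.
Dose = Css × CL × τ = 28.5 × 35.00 × 6.57 = 6554 mg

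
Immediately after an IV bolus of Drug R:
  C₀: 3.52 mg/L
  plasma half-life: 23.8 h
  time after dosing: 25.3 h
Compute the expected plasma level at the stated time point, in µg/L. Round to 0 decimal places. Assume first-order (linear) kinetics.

k = ln2 / t½ = 0.693147 / 23.8 = 0.02912 h⁻¹
C = C₀ · e^(−k·t) = 3.520 × e^(−0.02912 × 25.3)
  = 3.520 × 0.4787 = 1.685 mg/L
Convert: 1.685 mg/L × 1000 = 1685 µg/L

1685 µg/L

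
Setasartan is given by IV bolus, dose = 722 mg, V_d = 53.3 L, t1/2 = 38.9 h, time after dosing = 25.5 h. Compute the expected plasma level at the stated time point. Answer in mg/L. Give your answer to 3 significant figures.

C₀ = Dose / Vd = 722.0 / 53.3 = 13.55 mg/L
k = ln2 / t½ = 0.693147 / 38.9 = 0.01782 h⁻¹
C = C₀ · e^(−k·t) = 13.55 × e^(−0.01782 × 25.5)
  = 13.55 × 0.6348 = 8.602 mg/L

8.60 mg/L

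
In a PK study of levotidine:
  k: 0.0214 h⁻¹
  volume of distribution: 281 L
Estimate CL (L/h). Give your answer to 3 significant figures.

6.01 L/h

CL = k × Vd = 0.0214 × 281 = 6.013 L/h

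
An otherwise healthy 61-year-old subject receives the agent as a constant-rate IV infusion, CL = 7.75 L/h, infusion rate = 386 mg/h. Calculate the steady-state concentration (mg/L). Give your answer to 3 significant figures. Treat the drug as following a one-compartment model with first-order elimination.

49.8 mg/L

At steady state Css = R₀ / CL = 386 / 7.750 = 49.81 mg/L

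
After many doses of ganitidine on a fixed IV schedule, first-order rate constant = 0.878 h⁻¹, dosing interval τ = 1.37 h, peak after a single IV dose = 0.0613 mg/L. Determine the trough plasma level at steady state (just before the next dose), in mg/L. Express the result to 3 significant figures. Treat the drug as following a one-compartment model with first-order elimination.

e^(−kτ) = e^(−0.8780 × 1.37) = 0.3003
Accumulation ratio R = 1 / (1 − e^(−kτ)) = 1 / (1 − 0.3003) = 1.429
Steady-state trough = C₀ × R × e^(−kτ) = 0.0613 × 1.429 × 0.3003 = 0.02631 mg/L

0.0263 mg/L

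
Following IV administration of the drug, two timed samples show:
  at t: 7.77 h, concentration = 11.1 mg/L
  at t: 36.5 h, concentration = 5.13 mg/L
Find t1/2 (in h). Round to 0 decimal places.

k = ln(C₁/C₂) / (t₂ − t₁) = ln(11.1/5.13) / (36.5 − 7.77)
  = 0.7718 / 28.73 = 0.02686 h⁻¹
t½ = ln2 / k = 0.693147 / 0.02686 = 25.81 h

26 h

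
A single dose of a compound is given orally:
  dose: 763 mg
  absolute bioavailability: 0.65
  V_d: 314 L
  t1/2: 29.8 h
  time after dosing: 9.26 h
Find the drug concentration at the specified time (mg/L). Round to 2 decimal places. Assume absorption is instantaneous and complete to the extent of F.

Amount reaching circulation = F × Dose = 0.65 × 763.0 = 496.0 mg
C₀ = F·Dose / Vd = 496.0 / 314 = 1.580 mg/L
k = ln2 / t½ = 0.693147 / 29.8 = 0.02326 h⁻¹
C = C₀ · e^(−k·t) = 1.580 × e^(−0.02326 × 9.26)
  = 1.580 × 0.8062 = 1.274 mg/L

1.27 mg/L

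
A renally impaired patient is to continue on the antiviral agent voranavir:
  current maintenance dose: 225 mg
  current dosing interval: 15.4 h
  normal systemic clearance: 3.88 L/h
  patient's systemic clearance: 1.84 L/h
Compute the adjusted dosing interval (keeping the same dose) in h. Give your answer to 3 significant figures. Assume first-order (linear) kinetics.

32.5 h

To keep the same average steady-state level, dosing rate must scale with clearance.
CL ratio = 1.84 / 3.88 = 0.4742
New interval (same dose) = 15.4 / 0.4742 = 32.48 h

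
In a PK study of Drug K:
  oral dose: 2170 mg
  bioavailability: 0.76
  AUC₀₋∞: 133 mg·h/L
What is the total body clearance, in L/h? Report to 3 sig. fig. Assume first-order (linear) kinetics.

CL = F·Dose / AUC = 0.76 × 2170 / 133 = 12.40 L/h

12.4 L/h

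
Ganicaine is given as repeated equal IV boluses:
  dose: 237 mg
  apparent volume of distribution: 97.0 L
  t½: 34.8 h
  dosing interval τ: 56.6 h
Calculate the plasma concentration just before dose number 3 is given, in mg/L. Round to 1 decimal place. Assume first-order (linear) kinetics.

C₀ per dose = Dose / Vd = 237 / 97.0 = 2.443 mg/L
k = ln2 / t½ = 0.693147 / 34.8 = 0.01992 h⁻¹
Fraction remaining after one interval: r = e^(−kτ) = e^(−0.01992 × 56.6) = 0.3239
Before dose 3, 2 doses have been given (aged 1τ, 2τ).
C_trough = C₀ × (r + r²) = 2.443 × (0.3239 + 0.1049) = 1.048 mg/L

1.0 mg/L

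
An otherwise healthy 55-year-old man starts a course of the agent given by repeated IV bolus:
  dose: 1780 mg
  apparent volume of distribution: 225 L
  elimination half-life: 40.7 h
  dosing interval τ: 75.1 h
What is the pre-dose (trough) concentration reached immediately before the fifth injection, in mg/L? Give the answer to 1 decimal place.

C₀ per dose = Dose / Vd = 1780 / 225 = 7.911 mg/L
k = ln2 / t½ = 0.693147 / 40.7 = 0.01703 h⁻¹
Fraction remaining after one interval: r = e^(−kτ) = e^(−0.01703 × 75.1) = 0.2783
Before dose 5, 4 doses have been given (aged 1τ, 2τ, 3τ, 4τ).
C_trough = C₀ × (r + r² + … + r^4) = C₀ × r(1−r^4)/(1−r)
        = 7.911 × 0.2783 × (1 − 0.005999) / (1 − 0.2783) = 3.032 mg/L

3.0 mg/L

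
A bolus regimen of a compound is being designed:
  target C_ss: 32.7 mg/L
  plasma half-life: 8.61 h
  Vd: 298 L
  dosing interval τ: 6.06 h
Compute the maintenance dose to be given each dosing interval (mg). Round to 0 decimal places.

k = ln2 / t½ = 0.693147 / 8.61 = 0.08050 h⁻¹
CL = k × Vd = 0.08050 × 298 = 23.99 L/h
At steady state, Dose/τ = Css × CL.
Dose = Css × CL × τ = 32.7 × 23.99 × 6.06 = 4754 mg

4754 mg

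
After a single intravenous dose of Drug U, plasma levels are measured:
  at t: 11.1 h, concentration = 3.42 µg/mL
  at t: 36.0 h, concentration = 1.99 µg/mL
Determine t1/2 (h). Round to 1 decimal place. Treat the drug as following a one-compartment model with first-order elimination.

31.9 h

k = ln(C₁/C₂) / (t₂ − t₁) = ln(3.42/1.99) / (36.0 − 11.1)
  = 0.5415 / 24.90 = 0.02175 h⁻¹
t½ = ln2 / k = 0.693147 / 0.02175 = 31.87 h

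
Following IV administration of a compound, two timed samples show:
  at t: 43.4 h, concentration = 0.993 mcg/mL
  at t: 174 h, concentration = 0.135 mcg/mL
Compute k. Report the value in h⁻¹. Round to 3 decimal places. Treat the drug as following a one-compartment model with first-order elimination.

k = ln(C₁/C₂) / (t₂ − t₁) = ln(0.993/0.135) / (174 − 43.4)
  = 1.995 / 130.6 = 0.01528 h⁻¹

0.015 h⁻¹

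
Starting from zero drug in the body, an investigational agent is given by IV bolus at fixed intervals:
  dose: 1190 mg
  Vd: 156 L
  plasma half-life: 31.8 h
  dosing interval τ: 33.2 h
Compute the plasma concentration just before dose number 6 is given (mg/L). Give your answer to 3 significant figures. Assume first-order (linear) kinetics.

C₀ per dose = Dose / Vd = 1190 / 156 = 7.628 mg/L
k = ln2 / t½ = 0.693147 / 31.8 = 0.02180 h⁻¹
Fraction remaining after one interval: r = e^(−kτ) = e^(−0.02180 × 33.2) = 0.4849
Before dose 6, 5 doses have been given (aged 1τ, 2τ, 3τ, 4τ, 5τ).
C_trough = C₀ × (r + r² + … + r^5) = C₀ × r(1−r^5)/(1−r)
        = 7.628 × 0.4849 × (1 − 0.02681) / (1 − 0.4849) = 6.988 mg/L

6.99 mg/L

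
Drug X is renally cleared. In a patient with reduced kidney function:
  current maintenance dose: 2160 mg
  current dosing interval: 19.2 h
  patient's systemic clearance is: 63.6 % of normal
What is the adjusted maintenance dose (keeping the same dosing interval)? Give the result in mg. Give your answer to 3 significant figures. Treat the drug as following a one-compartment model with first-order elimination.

1370 mg

To keep the same average steady-state level, dosing rate must scale with clearance.
CL ratio = 63.6 / 100 = 0.6360
New dose (same interval) = 2160 × 0.6360 = 1374 mg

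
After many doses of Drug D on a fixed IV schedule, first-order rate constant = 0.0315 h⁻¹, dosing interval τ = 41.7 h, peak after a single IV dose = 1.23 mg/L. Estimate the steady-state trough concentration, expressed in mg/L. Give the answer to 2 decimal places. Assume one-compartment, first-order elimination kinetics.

e^(−kτ) = e^(−0.03150 × 41.7) = 0.2689
Accumulation ratio R = 1 / (1 − e^(−kτ)) = 1 / (1 − 0.2689) = 1.368
Steady-state trough = C₀ × R × e^(−kτ) = 1.23 × 1.368 × 0.2689 = 0.4525 mg/L

0.45 mg/L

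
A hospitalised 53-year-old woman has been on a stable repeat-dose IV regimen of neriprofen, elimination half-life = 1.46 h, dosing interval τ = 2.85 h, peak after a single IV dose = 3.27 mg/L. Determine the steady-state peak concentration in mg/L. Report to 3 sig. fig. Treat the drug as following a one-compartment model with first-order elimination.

4.41 mg/L

k = ln2 / t½ = 0.693147 / 1.46 = 0.4748 h⁻¹
e^(−kτ) = e^(−0.4748 × 2.85) = 0.2584
Accumulation ratio R = 1 / (1 − e^(−kτ)) = 1 / (1 − 0.2584) = 1.348
Steady-state peak = C₀ × R = 3.27 × 1.348 = 4.408 mg/L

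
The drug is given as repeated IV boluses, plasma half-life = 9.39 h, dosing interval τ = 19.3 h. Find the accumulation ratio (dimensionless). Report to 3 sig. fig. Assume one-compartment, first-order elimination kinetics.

k = ln2 / t½ = 0.693147 / 9.39 = 0.07382 h⁻¹
e^(−kτ) = e^(−0.07382 × 19.3) = 0.2406
Accumulation ratio R = 1 / (1 − e^(−kτ)) = 1 / (1 − 0.2406) = 1.317

1.32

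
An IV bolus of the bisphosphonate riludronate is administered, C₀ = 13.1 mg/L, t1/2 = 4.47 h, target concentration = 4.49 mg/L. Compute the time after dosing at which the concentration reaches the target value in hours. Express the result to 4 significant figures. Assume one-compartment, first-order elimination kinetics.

6.905 h

k = ln2 / t½ = 0.693147 / 4.47 = 0.1551 h⁻¹
t = ln(C₀ / C) / k = ln(13.10 / 4.49) / 0.1551
  = ln(2.918) / 0.1551 = 1.071 / 0.1551 = 6.905 h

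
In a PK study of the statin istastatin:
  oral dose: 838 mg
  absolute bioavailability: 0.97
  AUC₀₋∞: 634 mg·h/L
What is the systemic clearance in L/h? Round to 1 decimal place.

CL = F·Dose / AUC = 0.97 × 838 / 634 = 1.282 L/h

1.3 L/h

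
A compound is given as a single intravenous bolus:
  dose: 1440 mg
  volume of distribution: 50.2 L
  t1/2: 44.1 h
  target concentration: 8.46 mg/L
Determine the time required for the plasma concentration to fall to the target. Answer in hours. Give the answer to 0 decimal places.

C₀ = Dose / Vd = 1440 / 50.2 = 28.69 mg/L
k = ln2 / t½ = 0.693147 / 44.1 = 0.01572 h⁻¹
t = ln(C₀ / C) / k = ln(28.69 / 8.46) / 0.01572
  = ln(3.391) / 0.01572 = 1.221 / 0.01572 = 77.67 h

78 h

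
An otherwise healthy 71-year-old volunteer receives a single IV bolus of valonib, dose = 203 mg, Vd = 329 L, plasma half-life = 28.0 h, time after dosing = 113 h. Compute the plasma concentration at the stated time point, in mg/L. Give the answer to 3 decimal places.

C₀ = Dose / Vd = 203.0 / 329 = 0.6170 mg/L
k = ln2 / t½ = 0.693147 / 28.0 = 0.02476 h⁻¹
C = C₀ · e^(−k·t) = 0.6170 × e^(−0.02476 × 113)
  = 0.6170 × 0.06094 = 0.03760 mg/L

0.038 mg/L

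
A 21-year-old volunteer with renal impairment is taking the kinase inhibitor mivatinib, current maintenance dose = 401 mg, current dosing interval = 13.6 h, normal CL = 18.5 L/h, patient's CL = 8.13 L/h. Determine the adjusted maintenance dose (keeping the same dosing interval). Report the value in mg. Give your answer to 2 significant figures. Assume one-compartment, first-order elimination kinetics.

180 mg

To keep the same average steady-state level, dosing rate must scale with clearance.
CL ratio = 8.13 / 18.5 = 0.4395
New dose (same interval) = 401 × 0.4395 = 176.2 mg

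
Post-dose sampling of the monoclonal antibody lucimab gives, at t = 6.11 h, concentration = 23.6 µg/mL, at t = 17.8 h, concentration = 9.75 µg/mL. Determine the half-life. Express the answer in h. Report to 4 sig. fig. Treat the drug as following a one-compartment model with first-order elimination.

9.166 h

k = ln(C₁/C₂) / (t₂ − t₁) = ln(23.6/9.75) / (17.8 − 6.11)
  = 0.8840 / 11.69 = 0.07562 h⁻¹
t½ = ln2 / k = 0.693147 / 0.07562 = 9.166 h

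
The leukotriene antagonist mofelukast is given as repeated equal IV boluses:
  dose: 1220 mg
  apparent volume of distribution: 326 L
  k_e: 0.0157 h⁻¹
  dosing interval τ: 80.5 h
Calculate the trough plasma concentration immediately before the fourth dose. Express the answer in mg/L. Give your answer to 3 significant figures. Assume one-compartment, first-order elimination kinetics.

C₀ per dose = Dose / Vd = 1220 / 326 = 3.742 mg/L
Fraction remaining after one interval: r = e^(−kτ) = e^(−0.01570 × 80.5) = 0.2826
Before dose 4, 3 doses have been given (aged 1τ, 2τ, 3τ).
C_trough = C₀ × (r + r² + … + r^3) = C₀ × r(1−r^3)/(1−r)
        = 3.742 × 0.2826 × (1 − 0.02257) / (1 − 0.2826) = 1.441 mg/L

1.44 mg/L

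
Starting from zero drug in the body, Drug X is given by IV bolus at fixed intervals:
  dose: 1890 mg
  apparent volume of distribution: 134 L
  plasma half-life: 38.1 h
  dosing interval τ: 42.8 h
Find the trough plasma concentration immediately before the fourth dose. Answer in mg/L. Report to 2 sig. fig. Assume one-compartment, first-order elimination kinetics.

11 mg/L

C₀ per dose = Dose / Vd = 1890 / 134 = 14.10 mg/L
k = ln2 / t½ = 0.693147 / 38.1 = 0.01819 h⁻¹
Fraction remaining after one interval: r = e^(−kτ) = e^(−0.01819 × 42.8) = 0.4591
Before dose 4, 3 doses have been given (aged 1τ, 2τ, 3τ).
C_trough = C₀ × (r + r² + … + r^3) = C₀ × r(1−r^3)/(1−r)
        = 14.10 × 0.4591 × (1 − 0.09677) / (1 − 0.4591) = 10.81 mg/L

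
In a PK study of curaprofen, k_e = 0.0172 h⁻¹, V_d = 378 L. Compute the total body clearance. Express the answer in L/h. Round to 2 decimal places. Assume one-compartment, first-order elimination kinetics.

CL = k × Vd = 0.0172 × 378 = 6.502 L/h

6.50 L/h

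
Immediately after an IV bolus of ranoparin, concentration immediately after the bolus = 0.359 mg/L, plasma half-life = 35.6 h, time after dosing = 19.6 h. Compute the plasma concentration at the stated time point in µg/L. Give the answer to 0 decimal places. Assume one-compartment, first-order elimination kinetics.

245 µg/L

k = ln2 / t½ = 0.693147 / 35.6 = 0.01947 h⁻¹
C = C₀ · e^(−k·t) = 0.3590 × e^(−0.01947 × 19.6)
  = 0.3590 × 0.6828 = 0.2451 mg/L
Convert: 0.2451 mg/L × 1000 = 245.1 µg/L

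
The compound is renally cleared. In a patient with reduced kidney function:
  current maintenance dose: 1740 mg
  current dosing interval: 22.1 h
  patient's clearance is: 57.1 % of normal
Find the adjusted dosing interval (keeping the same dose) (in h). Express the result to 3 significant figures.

To keep the same average steady-state level, dosing rate must scale with clearance.
CL ratio = 57.1 / 100 = 0.5710
New interval (same dose) = 22.1 / 0.5710 = 38.70 h

38.7 h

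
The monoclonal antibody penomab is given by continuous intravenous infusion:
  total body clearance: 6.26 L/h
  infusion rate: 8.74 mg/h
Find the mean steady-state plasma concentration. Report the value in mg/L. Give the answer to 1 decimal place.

At steady state Css = R₀ / CL = 8.74 / 6.260 = 1.396 mg/L

1.4 mg/L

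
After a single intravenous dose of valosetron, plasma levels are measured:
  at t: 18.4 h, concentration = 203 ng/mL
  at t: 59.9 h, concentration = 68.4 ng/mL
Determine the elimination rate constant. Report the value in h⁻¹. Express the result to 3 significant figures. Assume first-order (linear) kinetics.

k = ln(C₁/C₂) / (t₂ − t₁) = ln(203/68.4) / (59.9 − 18.4)
  = 1.088 / 41.50 = 0.02622 h⁻¹

0.0262 h⁻¹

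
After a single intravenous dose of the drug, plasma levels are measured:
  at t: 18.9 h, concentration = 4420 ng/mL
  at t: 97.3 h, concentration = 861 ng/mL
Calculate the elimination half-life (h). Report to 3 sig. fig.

33.2 h

k = ln(C₁/C₂) / (t₂ − t₁) = ln(4420/861) / (97.3 − 18.9)
  = 1.636 / 78.40 = 0.02087 h⁻¹
t½ = ln2 / k = 0.693147 / 0.02087 = 33.21 h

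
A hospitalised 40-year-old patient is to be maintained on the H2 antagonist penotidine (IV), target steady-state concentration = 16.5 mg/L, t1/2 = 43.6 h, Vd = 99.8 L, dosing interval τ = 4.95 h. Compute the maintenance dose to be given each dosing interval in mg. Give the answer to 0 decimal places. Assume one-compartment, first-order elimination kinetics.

130 mg

k = ln2 / t½ = 0.693147 / 43.6 = 0.01590 h⁻¹
CL = k × Vd = 0.01590 × 99.8 = 1.587 L/h
At steady state, Dose/τ = Css × CL.
Dose = Css × CL × τ = 16.5 × 1.587 × 4.95 = 129.6 mg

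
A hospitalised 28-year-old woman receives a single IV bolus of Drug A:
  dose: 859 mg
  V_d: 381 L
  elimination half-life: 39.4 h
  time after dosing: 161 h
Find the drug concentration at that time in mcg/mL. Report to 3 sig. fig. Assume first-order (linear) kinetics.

0.133 mcg/mL

C₀ = Dose / Vd = 859.0 / 381 = 2.255 mg/L
k = ln2 / t½ = 0.693147 / 39.4 = 0.01759 h⁻¹
C = C₀ · e^(−k·t) = 2.255 × e^(−0.01759 × 161)
  = 2.255 × 0.05890 = 0.1328 mg/L
(0.1328 mg/L = 0.1328 mcg/mL)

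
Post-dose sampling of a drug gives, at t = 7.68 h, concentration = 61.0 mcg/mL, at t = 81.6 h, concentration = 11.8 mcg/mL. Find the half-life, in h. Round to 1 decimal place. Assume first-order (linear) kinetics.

k = ln(C₁/C₂) / (t₂ − t₁) = ln(61.0/11.8) / (81.6 − 7.68)
  = 1.643 / 73.92 = 0.02223 h⁻¹
t½ = ln2 / k = 0.693147 / 0.02223 = 31.18 h

31.2 h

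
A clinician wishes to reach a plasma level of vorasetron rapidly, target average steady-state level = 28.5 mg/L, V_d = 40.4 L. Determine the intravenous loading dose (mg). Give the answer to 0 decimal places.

1151 mg

LD = Css × Vd = 28.5 × 40.4 = 1151 mg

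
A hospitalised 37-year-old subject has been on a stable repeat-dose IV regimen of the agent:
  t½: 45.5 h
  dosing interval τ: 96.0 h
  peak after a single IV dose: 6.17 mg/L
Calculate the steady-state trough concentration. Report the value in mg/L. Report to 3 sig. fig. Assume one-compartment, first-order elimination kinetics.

k = ln2 / t½ = 0.693147 / 45.5 = 0.01523 h⁻¹
e^(−kτ) = e^(−0.01523 × 96.0) = 0.2318
Accumulation ratio R = 1 / (1 − e^(−kτ)) = 1 / (1 − 0.2318) = 1.302
Steady-state trough = C₀ × R × e^(−kτ) = 6.17 × 1.302 × 0.2318 = 1.862 mg/L

1.86 mg/L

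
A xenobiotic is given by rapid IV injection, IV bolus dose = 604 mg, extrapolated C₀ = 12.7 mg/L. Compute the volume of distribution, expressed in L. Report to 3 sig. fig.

47.6 L

Vd = Dose / C₀ = 604.0 / 12.7 = 47.56 L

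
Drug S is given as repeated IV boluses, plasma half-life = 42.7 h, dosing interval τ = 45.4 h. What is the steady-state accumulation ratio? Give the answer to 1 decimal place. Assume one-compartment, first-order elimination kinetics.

k = ln2 / t½ = 0.693147 / 42.7 = 0.01623 h⁻¹
e^(−kτ) = e^(−0.01623 × 45.4) = 0.4786
Accumulation ratio R = 1 / (1 − e^(−kτ)) = 1 / (1 − 0.4786) = 1.918

1.9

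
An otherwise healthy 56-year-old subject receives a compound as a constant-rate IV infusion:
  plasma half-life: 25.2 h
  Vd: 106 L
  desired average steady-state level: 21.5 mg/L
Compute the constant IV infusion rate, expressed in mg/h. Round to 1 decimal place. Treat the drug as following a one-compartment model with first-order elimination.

62.7 mg/h

k = ln2 / t½ = 0.693147 / 25.2 = 0.02751 h⁻¹
CL = k × Vd = 0.02751 × 106 = 2.916 L/h
At steady state, infusion rate R₀ = Css × CL = 21.5 × 2.916 = 62.69 mg/h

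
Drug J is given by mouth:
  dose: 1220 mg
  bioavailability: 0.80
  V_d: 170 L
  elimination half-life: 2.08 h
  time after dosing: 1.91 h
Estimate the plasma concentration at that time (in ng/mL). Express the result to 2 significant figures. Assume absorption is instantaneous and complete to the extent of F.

3000 ng/mL

Amount reaching circulation = F × Dose = 0.80 × 1220 = 976.0 mg
C₀ = F·Dose / Vd = 976.0 / 170 = 5.741 mg/L
k = ln2 / t½ = 0.693147 / 2.08 = 0.3332 h⁻¹
C = C₀ · e^(−k·t) = 5.741 × e^(−0.3332 × 1.91)
  = 5.741 × 0.5292 = 3.038 mg/L
Convert: 3.038 mg/L × 1000 = 3038 ng/mL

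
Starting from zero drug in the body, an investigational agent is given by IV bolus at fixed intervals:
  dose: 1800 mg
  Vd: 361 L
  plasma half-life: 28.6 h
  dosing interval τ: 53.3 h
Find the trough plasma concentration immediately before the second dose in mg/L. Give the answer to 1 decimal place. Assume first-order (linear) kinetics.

C₀ per dose = Dose / Vd = 1800 / 361 = 4.986 mg/L
k = ln2 / t½ = 0.693147 / 28.6 = 0.02424 h⁻¹
Fraction remaining after one interval: r = e^(−kτ) = e^(−0.02424 × 53.3) = 0.2747
Before dose 2, 1 dose has been given (aged 1τ).
C_trough = C₀ × r = 4.986 × 0.2747 = 1.370 mg/L

1.4 mg/L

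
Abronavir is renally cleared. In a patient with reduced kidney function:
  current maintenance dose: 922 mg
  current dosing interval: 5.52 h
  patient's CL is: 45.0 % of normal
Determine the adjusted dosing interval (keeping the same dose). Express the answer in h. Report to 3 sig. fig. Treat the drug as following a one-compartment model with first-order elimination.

To keep the same average steady-state level, dosing rate must scale with clearance.
CL ratio = 45.0 / 100 = 0.4500
New interval (same dose) = 5.52 / 0.4500 = 12.27 h

12.3 h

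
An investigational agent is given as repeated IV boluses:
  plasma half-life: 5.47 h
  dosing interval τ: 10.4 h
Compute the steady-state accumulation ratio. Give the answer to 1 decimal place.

k = ln2 / t½ = 0.693147 / 5.47 = 0.1267 h⁻¹
e^(−kτ) = e^(−0.1267 × 10.4) = 0.2678
Accumulation ratio R = 1 / (1 − e^(−kτ)) = 1 / (1 − 0.2678) = 1.366

1.4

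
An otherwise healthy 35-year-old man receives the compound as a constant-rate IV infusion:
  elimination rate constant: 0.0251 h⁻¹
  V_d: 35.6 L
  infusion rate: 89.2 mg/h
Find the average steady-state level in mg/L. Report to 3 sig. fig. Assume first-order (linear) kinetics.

CL = k × Vd = 0.02510 × 35.6 = 0.8936 L/h
At steady state Css = R₀ / CL = 89.2 / 0.8936 = 99.82 mg/L

99.8 mg/L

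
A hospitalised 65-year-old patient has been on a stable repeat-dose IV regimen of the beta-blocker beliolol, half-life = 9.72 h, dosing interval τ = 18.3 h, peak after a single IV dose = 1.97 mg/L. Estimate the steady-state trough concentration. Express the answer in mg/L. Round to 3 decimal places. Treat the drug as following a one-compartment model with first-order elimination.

0.733 mg/L

k = ln2 / t½ = 0.693147 / 9.72 = 0.07131 h⁻¹
e^(−kτ) = e^(−0.07131 × 18.3) = 0.2712
Accumulation ratio R = 1 / (1 − e^(−kτ)) = 1 / (1 − 0.2712) = 1.372
Steady-state trough = C₀ × R × e^(−kτ) = 1.97 × 1.372 × 0.2712 = 0.7330 mg/L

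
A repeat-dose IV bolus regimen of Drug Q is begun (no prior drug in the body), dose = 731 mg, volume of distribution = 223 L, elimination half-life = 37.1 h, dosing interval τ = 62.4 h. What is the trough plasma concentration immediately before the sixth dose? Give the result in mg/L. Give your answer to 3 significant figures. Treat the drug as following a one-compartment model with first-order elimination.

1.48 mg/L

C₀ per dose = Dose / Vd = 731 / 223 = 3.278 mg/L
k = ln2 / t½ = 0.693147 / 37.1 = 0.01868 h⁻¹
Fraction remaining after one interval: r = e^(−kτ) = e^(−0.01868 × 62.4) = 0.3117
Before dose 6, 5 doses have been given (aged 1τ, 2τ, 3τ, 4τ, 5τ).
C_trough = C₀ × (r + r² + … + r^5) = C₀ × r(1−r^5)/(1−r)
        = 3.278 × 0.3117 × (1 − 0.002942) / (1 − 0.3117) = 1.480 mg/L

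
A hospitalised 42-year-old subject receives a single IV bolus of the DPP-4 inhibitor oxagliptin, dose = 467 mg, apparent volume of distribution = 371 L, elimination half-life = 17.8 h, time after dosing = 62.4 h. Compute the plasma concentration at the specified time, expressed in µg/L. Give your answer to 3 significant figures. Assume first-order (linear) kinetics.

111 µg/L

C₀ = Dose / Vd = 467.0 / 371 = 1.259 mg/L
k = ln2 / t½ = 0.693147 / 17.8 = 0.03894 h⁻¹
C = C₀ · e^(−k·t) = 1.259 × e^(−0.03894 × 62.4)
  = 1.259 × 0.08805 = 0.1109 mg/L
Convert: 0.1109 mg/L × 1000 = 110.9 µg/L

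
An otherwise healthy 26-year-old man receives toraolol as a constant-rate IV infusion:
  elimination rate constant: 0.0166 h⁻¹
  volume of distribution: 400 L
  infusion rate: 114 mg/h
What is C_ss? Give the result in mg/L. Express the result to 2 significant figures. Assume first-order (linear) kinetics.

CL = k × Vd = 0.01660 × 400 = 6.640 L/h
At steady state Css = R₀ / CL = 114 / 6.640 = 17.17 mg/L

17 mg/L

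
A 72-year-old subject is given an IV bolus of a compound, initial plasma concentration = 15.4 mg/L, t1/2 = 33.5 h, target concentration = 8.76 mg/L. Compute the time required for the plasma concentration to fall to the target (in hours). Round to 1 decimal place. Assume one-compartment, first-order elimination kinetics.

k = ln2 / t½ = 0.693147 / 33.5 = 0.02069 h⁻¹
t = ln(C₀ / C) / k = ln(15.40 / 8.76) / 0.02069
  = ln(1.758) / 0.02069 = 0.5642 / 0.02069 = 27.27 h

27.3 h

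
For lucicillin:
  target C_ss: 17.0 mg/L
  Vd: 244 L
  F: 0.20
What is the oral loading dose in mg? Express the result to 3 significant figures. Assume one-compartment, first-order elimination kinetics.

20700 mg

LD = Css × Vd / F = 17.0 × 244 / 0.20 = 20740 mg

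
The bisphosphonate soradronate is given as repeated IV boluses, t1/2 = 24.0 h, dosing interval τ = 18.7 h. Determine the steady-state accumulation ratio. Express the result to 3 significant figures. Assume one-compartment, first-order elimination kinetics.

k = ln2 / t½ = 0.693147 / 24.0 = 0.02888 h⁻¹
e^(−kτ) = e^(−0.02888 × 18.7) = 0.5827
Accumulation ratio R = 1 / (1 − e^(−kτ)) = 1 / (1 − 0.5827) = 2.396

2.40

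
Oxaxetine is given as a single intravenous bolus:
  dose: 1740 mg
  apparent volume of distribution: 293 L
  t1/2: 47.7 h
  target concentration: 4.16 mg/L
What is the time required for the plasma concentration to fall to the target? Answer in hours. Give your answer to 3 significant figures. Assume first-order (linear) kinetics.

C₀ = Dose / Vd = 1740 / 293 = 5.939 mg/L
k = ln2 / t½ = 0.693147 / 47.7 = 0.01453 h⁻¹
t = ln(C₀ / C) / k = ln(5.939 / 4.16) / 0.01453
  = ln(1.428) / 0.01453 = 0.3563 / 0.01453 = 24.52 h

24.5 h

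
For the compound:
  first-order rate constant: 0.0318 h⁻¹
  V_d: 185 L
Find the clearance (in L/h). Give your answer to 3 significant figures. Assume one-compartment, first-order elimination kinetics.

CL = k × Vd = 0.0318 × 185 = 5.883 L/h

5.88 L/h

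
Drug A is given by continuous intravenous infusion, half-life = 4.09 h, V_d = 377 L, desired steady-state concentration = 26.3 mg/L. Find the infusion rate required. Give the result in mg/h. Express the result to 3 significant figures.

k = ln2 / t½ = 0.693147 / 4.09 = 0.1695 h⁻¹
CL = k × Vd = 0.1695 × 377 = 63.90 L/h
At steady state, infusion rate R₀ = Css × CL = 26.3 × 63.90 = 1681 mg/h

1680 mg/h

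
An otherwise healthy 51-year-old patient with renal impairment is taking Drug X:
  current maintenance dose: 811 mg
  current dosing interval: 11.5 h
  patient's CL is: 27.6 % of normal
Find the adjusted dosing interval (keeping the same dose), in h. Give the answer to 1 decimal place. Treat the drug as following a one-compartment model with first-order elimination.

41.7 h

To keep the same average steady-state level, dosing rate must scale with clearance.
CL ratio = 27.6 / 100 = 0.2760
New interval (same dose) = 11.5 / 0.2760 = 41.67 h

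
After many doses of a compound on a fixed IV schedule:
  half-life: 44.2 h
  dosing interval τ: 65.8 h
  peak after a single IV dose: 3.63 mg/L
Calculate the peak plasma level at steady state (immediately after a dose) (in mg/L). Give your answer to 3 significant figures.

5.64 mg/L

k = ln2 / t½ = 0.693147 / 44.2 = 0.01568 h⁻¹
e^(−kτ) = e^(−0.01568 × 65.8) = 0.3564
Accumulation ratio R = 1 / (1 − e^(−kτ)) = 1 / (1 − 0.3564) = 1.554
Steady-state peak = C₀ × R = 3.63 × 1.554 = 5.641 mg/L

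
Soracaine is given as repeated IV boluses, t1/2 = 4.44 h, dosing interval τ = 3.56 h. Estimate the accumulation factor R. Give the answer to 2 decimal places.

2.35

k = ln2 / t½ = 0.693147 / 4.44 = 0.1561 h⁻¹
e^(−kτ) = e^(−0.1561 × 3.56) = 0.5737
Accumulation ratio R = 1 / (1 − e^(−kτ)) = 1 / (1 − 0.5737) = 2.346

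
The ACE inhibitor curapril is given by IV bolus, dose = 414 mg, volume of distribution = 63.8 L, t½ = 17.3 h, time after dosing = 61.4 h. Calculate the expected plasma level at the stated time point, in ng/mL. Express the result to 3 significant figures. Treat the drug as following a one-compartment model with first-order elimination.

554 ng/mL

C₀ = Dose / Vd = 414.0 / 63.8 = 6.489 mg/L
k = ln2 / t½ = 0.693147 / 17.3 = 0.04007 h⁻¹
C = C₀ · e^(−k·t) = 6.489 × e^(−0.04007 × 61.4)
  = 6.489 × 0.08541 = 0.5542 mg/L
Convert: 0.5542 mg/L × 1000 = 554.2 ng/mL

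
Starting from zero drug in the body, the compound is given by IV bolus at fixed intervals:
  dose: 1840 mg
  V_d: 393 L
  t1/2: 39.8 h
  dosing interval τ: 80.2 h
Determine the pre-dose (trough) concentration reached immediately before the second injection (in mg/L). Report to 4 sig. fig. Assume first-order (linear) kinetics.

C₀ per dose = Dose / Vd = 1840 / 393 = 4.682 mg/L
k = ln2 / t½ = 0.693147 / 39.8 = 0.01742 h⁻¹
Fraction remaining after one interval: r = e^(−kτ) = e^(−0.01742 × 80.2) = 0.2473
Before dose 2, 1 dose has been given (aged 1τ).
C_trough = C₀ × r = 4.682 × 0.2473 = 1.158 mg/L

1.158 mg/L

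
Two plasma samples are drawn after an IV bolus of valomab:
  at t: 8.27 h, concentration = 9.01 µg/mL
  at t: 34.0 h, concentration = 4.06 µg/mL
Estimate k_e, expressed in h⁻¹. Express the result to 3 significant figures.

0.0310 h⁻¹

k = ln(C₁/C₂) / (t₂ − t₁) = ln(9.01/4.06) / (34.0 − 8.27)
  = 0.7972 / 25.73 = 0.03098 h⁻¹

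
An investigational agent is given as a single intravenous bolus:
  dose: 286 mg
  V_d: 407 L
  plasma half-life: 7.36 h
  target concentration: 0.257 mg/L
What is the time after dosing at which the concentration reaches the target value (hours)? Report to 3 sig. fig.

10.7 h

C₀ = Dose / Vd = 286.0 / 407 = 0.7027 mg/L
k = ln2 / t½ = 0.693147 / 7.36 = 0.09418 h⁻¹
t = ln(C₀ / C) / k = ln(0.7027 / 0.257) / 0.09418
  = ln(2.734) / 0.09418 = 1.006 / 0.09418 = 10.68 h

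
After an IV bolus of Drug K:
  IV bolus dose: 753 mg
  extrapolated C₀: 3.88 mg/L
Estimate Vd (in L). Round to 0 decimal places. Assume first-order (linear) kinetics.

Vd = Dose / C₀ = 753.0 / 3.88 = 194.1 L

194 L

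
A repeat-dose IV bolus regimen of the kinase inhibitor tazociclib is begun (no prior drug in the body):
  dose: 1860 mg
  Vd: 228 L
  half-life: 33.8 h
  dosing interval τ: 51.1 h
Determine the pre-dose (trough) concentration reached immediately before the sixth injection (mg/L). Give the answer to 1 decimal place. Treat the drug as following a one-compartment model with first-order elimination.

C₀ per dose = Dose / Vd = 1860 / 228 = 8.158 mg/L
k = ln2 / t½ = 0.693147 / 33.8 = 0.02051 h⁻¹
Fraction remaining after one interval: r = e^(−kτ) = e^(−0.02051 × 51.1) = 0.3506
Before dose 6, 5 doses have been given (aged 1τ, 2τ, 3τ, 4τ, 5τ).
C_trough = C₀ × (r + r² + … + r^5) = C₀ × r(1−r^5)/(1−r)
        = 8.158 × 0.3506 × (1 − 0.005297) / (1 − 0.3506) = 4.381 mg/L

4.4 mg/L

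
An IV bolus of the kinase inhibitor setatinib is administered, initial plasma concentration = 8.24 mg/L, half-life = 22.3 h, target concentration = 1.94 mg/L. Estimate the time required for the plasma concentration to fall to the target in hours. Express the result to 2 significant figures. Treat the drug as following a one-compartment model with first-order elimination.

k = ln2 / t½ = 0.693147 / 22.3 = 0.03108 h⁻¹
t = ln(C₀ / C) / k = ln(8.240 / 1.94) / 0.03108
  = ln(4.247) / 0.03108 = 1.446 / 0.03108 = 46.53 h

47 h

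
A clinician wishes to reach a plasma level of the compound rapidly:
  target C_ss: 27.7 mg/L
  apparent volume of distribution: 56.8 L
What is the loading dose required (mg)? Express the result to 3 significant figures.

1570 mg

LD = Css × Vd = 27.7 × 56.8 = 1573 mg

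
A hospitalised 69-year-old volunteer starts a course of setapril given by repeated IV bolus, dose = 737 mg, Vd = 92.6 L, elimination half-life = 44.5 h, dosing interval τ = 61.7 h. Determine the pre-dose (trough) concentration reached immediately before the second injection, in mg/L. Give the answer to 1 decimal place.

3.0 mg/L

C₀ per dose = Dose / Vd = 737 / 92.6 = 7.959 mg/L
k = ln2 / t½ = 0.693147 / 44.5 = 0.01558 h⁻¹
Fraction remaining after one interval: r = e^(−kτ) = e^(−0.01558 × 61.7) = 0.3824
Before dose 2, 1 dose has been given (aged 1τ).
C_trough = C₀ × r = 7.959 × 0.3824 = 3.044 mg/L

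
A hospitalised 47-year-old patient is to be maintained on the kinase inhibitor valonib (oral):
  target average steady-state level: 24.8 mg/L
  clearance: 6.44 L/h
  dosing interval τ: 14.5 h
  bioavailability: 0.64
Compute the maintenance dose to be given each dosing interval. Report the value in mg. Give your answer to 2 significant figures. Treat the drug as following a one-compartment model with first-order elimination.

At steady state, F × (Dose/τ) = Css × CL.
Dose = Css × CL × τ / F = 24.8 × 6.440 × 14.5 / 0.64 = 3618 mg

3600 mg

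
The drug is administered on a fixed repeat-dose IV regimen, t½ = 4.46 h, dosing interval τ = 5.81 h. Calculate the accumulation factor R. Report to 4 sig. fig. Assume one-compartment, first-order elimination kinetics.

k = ln2 / t½ = 0.693147 / 4.46 = 0.1554 h⁻¹
e^(−kτ) = e^(−0.1554 × 5.81) = 0.4054
Accumulation ratio R = 1 / (1 − e^(−kτ)) = 1 / (1 − 0.4054) = 1.682

1.682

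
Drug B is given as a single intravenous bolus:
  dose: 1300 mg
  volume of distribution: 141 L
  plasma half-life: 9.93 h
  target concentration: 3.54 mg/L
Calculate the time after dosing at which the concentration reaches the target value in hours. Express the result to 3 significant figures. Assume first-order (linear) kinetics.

13.7 h

C₀ = Dose / Vd = 1300 / 141 = 9.220 mg/L
k = ln2 / t½ = 0.693147 / 9.93 = 0.06980 h⁻¹
t = ln(C₀ / C) / k = ln(9.220 / 3.54) / 0.06980
  = ln(2.605) / 0.06980 = 0.9574 / 0.06980 = 13.72 h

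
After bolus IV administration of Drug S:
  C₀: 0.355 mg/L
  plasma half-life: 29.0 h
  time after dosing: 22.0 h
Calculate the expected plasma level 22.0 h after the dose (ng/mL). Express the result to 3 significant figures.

k = ln2 / t½ = 0.693147 / 29.0 = 0.02390 h⁻¹
C = C₀ · e^(−k·t) = 0.3550 × e^(−0.02390 × 22.0)
  = 0.3550 × 0.5911 = 0.2098 mg/L
Convert: 0.2098 mg/L × 1000 = 209.8 ng/mL

210 ng/mL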